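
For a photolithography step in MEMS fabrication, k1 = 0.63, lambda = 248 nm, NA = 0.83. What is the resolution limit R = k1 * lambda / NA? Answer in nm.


Step 1: Identify values: k1 = 0.63, lambda = 248 nm, NA = 0.83
Step 2: R = k1 * lambda / NA
R = 0.63 * 248 / 0.83
R = 188.2 nm


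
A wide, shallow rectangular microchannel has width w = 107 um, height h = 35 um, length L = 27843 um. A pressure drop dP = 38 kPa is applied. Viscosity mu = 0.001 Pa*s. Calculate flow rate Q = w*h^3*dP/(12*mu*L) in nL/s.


Step 1: Convert all dimensions to SI (meters).
w = 107e-6 m, h = 35e-6 m, L = 27843e-6 m, dP = 38e3 Pa
Step 2: Q = w * h^3 * dP / (12 * mu * L)
Q = 107e-6 * (35e-6)^3 * 38e3 / (12 * 0.001 * 27843e-6) = 5.2176415e-10 m^3/s
Step 3: Convert Q from m^3/s to nL/s (1 m^3 = 1e12 nL, so multiply by 1e12).
Q = 521.764 nL/s


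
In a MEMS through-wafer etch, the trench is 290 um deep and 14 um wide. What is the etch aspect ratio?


Step 1: AR = depth / width
Step 2: AR = 290 / 14
AR = 20.7


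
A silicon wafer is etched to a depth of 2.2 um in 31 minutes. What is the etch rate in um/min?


Step 1: Etch rate = depth / time
Step 2: rate = 2.2 / 31
rate = 0.071 um/min


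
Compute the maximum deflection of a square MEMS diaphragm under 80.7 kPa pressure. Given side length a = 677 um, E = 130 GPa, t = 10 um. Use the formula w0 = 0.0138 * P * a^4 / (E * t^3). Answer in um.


Step 1: Convert pressure to compatible units (E is in GPa, so P in GPa).
P = 80.7 kPa = 80.7e-6 GPa
Step 2: Compute numerator: 0.0138 * P * a^4.
a^4 = 677^4 = 210065472241
numerator = 0.0138 * 80.7e-6 * 210065472241 = 2.339415e+05
Step 3: Compute denominator: E * t^3 = 130 * 10^3 = 130000
Step 4: w0 = numerator / denominator = 2.339415e+05 / 130000 = 1.7996 um


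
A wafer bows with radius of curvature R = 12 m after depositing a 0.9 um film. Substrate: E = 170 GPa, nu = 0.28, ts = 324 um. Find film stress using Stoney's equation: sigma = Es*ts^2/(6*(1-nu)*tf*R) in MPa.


Step 1: Compute numerator: Es * ts^2 = 170 * 324^2 = 17845920 (GPa*um^2)
Step 2: Compute denominator (R in um): 6*(1-nu)*tf*R = 6*0.72*0.9*12e6 = 46656000.0 (um^2)
Step 3: sigma (GPa) = 17845920 / 46656000.0 = 3.825e-01 GPa
Step 4: Convert to MPa (x1000): sigma = 382.5 MPa


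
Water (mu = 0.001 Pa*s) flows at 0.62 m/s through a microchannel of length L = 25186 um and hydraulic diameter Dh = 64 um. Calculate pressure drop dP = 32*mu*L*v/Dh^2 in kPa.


Step 1: Convert to SI: L = 25186e-6 m, Dh = 64e-6 m
Step 2: dP = 32 * 0.001 * 25186e-6 * 0.62 / (64e-6)^2
Step 3: dP = 121994.69 Pa
Step 4: Convert to kPa: dP = 121.99 kPa


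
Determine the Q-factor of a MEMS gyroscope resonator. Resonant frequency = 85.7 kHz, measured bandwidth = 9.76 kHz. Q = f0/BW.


Step 1: Q = f0 / bandwidth
Step 2: Q = 85.7 / 9.76
Q = 8.8


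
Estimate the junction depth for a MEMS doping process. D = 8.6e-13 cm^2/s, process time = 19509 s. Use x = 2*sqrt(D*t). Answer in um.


Step 1: Compute D*t = 8.6e-13 * 19509 = 1.677774e-08 cm^2
Step 2: sqrt(D*t) = 1.29529e-04 cm
Step 3: x = 2 * 1.29529e-04 cm = 2.59058e-04 cm
Step 4: Convert to um (1 cm = 1e4 um): x = 2.591 um


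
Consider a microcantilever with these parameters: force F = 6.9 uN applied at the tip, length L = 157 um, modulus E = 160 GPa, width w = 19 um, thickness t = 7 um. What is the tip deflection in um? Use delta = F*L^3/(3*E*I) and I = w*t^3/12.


Step 1: Calculate the second moment of area.
I = w * t^3 / 12 = 19 * 7^3 / 12 = 543.0833 um^4
Step 2: Convert E to consistent units (1 GPa = 1000 uN/um^2).
E = 160 GPa = 160000 uN/um^2
Step 3: Calculate tip deflection.
delta = F * L^3 / (3 * E * I)
delta = 6.9 * 157^3 / (3 * 160000 * 543.0833)
delta = 0.1024 um


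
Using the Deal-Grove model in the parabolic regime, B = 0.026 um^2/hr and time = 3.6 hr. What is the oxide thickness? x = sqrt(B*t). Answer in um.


Step 1: Compute B*t = 0.026 * 3.6 = 0.0936
Step 2: x = sqrt(0.0936)
x = 0.306 um


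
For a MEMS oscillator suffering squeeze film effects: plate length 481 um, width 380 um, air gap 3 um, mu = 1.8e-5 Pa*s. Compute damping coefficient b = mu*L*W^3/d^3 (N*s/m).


Step 1: Convert to SI.
L = 481e-6 m, W = 380e-6 m, d = 3e-6 m
Step 2: W^3 = (380e-6)^3 = 5.49e-11 m^3
Step 3: d^3 = (3e-6)^3 = 2.70e-17 m^3
Step 4: b = 1.8e-5 * 481e-6 * 5.49e-11 / 2.70e-17
b = 1.76e-02 N*s/m


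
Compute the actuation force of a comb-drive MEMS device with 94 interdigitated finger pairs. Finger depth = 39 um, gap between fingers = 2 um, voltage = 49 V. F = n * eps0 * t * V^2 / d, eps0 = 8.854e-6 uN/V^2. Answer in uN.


Step 1: Parameters: n=94, eps0=8.854e-6 uN/V^2, t=39 um, V=49 V, d=2 um
Step 2: V^2 = 2401
Step 3: F = 94 * 8.854e-6 * 39 * 2401 / 2
F = 38.967 uN


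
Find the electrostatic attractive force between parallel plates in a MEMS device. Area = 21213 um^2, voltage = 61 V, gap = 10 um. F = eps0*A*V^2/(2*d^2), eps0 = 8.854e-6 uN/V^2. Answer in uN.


Step 1: Identify parameters.
eps0 = 8.854e-6 uN/V^2, A = 21213 um^2, V = 61 V, d = 10 um
Step 2: Compute V^2 = 61^2 = 3721
Step 3: Compute d^2 = 10^2 = 100
Step 4: F = 0.5 * 8.854e-6 * 21213 * 3721 / 100
F = 3.494 uN


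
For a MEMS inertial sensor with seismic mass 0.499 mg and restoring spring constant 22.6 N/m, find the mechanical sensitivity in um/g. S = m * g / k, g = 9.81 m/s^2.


Step 1: Convert mass: m = 0.499 mg = 4.99e-07 kg
Step 2: S = m * g / k = 4.99e-07 * 9.81 / 22.6
Step 3: S = 2.17e-07 m/g
Step 4: Convert to um/g: S = 0.217 um/g


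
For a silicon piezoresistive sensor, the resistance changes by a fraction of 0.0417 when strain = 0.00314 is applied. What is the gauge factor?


Step 1: Identify values.
dR/R = 0.0417, strain = 0.00314
Step 2: GF = (dR/R) / strain = 0.0417 / 0.00314
GF = 13.3


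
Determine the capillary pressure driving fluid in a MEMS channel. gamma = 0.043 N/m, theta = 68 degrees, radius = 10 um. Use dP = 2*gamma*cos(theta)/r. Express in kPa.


Step 1: cos(68 deg) = 0.3746
Step 2: Convert r to m: r = 10e-6 m
Step 3: dP = 2 * 0.043 * 0.3746 / 10e-6 = 3221.6 Pa
Step 4: Convert Pa to kPa (divide by 1000).
dP = 3.22 kPa


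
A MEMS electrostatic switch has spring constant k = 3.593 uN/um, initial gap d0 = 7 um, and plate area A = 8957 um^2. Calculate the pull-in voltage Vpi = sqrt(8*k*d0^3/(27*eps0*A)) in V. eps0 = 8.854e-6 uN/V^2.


Step 1: Compute numerator: 8 * k * d0^3 = 8 * 3.593 * 7^3 = 9859.192
Step 2: Compute denominator: 27 * eps0 * A = 27 * 8.854e-6 * 8957 = 2.141243
Step 3: Vpi = sqrt(9859.192 / 2.141243)
Vpi = 67.86 V


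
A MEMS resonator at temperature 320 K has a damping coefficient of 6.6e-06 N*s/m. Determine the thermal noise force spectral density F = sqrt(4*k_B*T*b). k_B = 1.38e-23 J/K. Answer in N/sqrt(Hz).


Step 1: Compute 4 * k_B * T * b
= 4 * 1.38e-23 * 320 * 6.6e-06
= 1.1658e-25 N^2/Hz
Step 2: F_noise = sqrt(1.1658e-25)
F_noise = 3.41e-13 N/sqrt(Hz)


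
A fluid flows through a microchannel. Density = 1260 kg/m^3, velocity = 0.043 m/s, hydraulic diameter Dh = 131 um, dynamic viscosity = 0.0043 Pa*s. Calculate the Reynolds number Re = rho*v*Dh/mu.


Step 1: Convert Dh to meters: Dh = 131e-6 m
Step 2: Re = rho * v * Dh / mu
Re = 1260 * 0.043 * 131e-6 / 0.0043
Re = 1.651


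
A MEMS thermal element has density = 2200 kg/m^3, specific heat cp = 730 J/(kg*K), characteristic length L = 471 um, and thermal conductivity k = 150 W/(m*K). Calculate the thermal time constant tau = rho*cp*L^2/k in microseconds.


Step 1: Convert L to m: L = 471e-6 m
Step 2: L^2 = (471e-6)^2 = 2.21841e-07 m^2
Step 3: tau = 2200 * 730 * 2.21841e-07 / 150 = 2.37517764e-03 s
Step 4: Convert to microseconds (multiply by 1e6).
tau = 2375.178 us


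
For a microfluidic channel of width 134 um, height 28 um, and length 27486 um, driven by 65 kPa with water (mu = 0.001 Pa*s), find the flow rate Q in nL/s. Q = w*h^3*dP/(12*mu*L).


Step 1: Convert all dimensions to SI (meters).
w = 134e-6 m, h = 28e-6 m, L = 27486e-6 m, dP = 65e3 Pa
Step 2: Q = w * h^3 * dP / (12 * mu * L)
Q = 134e-6 * (28e-6)^3 * 65e3 / (12 * 0.001 * 27486e-6) = 5.7969487e-10 m^3/s
Step 3: Convert Q from m^3/s to nL/s (1 m^3 = 1e12 nL, so multiply by 1e12).
Q = 579.695 nL/s


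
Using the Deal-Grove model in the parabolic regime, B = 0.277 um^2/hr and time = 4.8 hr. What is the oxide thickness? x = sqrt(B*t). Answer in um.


Step 1: Compute B*t = 0.277 * 4.8 = 1.3296
Step 2: x = sqrt(1.3296)
x = 1.153 um


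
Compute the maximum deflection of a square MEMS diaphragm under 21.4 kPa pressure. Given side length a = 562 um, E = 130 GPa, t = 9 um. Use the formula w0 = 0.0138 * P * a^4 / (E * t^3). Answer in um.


Step 1: Convert pressure to compatible units (E is in GPa, so P in GPa).
P = 21.4 kPa = 21.4e-6 GPa
Step 2: Compute numerator: 0.0138 * P * a^4.
a^4 = 562^4 = 99757432336
numerator = 0.0138 * 21.4e-6 * 99757432336 = 2.94604e+04
Step 3: Compute denominator: E * t^3 = 130 * 9^3 = 94770
Step 4: w0 = numerator / denominator = 2.94604e+04 / 94770 = 0.3109 um


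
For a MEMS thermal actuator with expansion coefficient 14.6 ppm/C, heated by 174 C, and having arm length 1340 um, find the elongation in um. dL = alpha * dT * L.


Step 1: Convert CTE: alpha = 14.6 ppm/C = 14.6e-6 /C
Step 2: dL = 14.6e-6 * 174 * 1340
dL = 3.4041 um


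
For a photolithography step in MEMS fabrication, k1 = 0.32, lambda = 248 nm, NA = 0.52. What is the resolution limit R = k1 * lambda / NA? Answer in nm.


Step 1: Identify values: k1 = 0.32, lambda = 248 nm, NA = 0.52
Step 2: R = k1 * lambda / NA
R = 0.32 * 248 / 0.52
R = 152.6 nm


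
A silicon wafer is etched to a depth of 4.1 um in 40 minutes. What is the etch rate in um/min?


Step 1: Etch rate = depth / time
Step 2: rate = 4.1 / 40
rate = 0.103 um/min


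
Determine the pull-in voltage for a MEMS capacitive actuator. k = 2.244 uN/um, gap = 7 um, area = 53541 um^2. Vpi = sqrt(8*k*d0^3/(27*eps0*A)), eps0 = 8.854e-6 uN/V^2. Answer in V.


Step 1: Compute numerator: 8 * k * d0^3 = 8 * 2.244 * 7^3 = 6157.536
Step 2: Compute denominator: 27 * eps0 * A = 27 * 8.854e-6 * 53541 = 12.799404
Step 3: Vpi = sqrt(6157.536 / 12.799404)
Vpi = 21.93 V


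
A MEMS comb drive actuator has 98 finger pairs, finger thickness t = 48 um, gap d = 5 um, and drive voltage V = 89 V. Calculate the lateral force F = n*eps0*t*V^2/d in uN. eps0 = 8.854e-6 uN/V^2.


Step 1: Parameters: n=98, eps0=8.854e-6 uN/V^2, t=48 um, V=89 V, d=5 um
Step 2: V^2 = 7921
Step 3: F = 98 * 8.854e-6 * 48 * 7921 / 5
F = 65.981 uN


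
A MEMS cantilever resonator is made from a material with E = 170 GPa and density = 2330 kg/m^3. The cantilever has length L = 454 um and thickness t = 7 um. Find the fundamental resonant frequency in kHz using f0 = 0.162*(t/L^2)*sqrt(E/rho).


Step 1: Convert units to SI.
t_SI = 7e-6 m, L_SI = 454e-6 m
Step 2: Calculate sqrt(E/rho).
sqrt(170e9 / 2330) = 8541.74 m/s
Step 3: Compute f0.
f0 = 0.162 * 7e-6 / (454e-6)^2 * 8541.74 = 46994.6 Hz = 46.99 kHz


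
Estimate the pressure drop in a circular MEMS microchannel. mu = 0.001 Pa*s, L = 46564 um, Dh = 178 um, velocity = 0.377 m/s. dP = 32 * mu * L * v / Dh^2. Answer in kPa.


Step 1: Convert to SI: L = 46564e-6 m, Dh = 178e-6 m
Step 2: dP = 32 * 0.001 * 46564e-6 * 0.377 / (178e-6)^2
Step 3: dP = 17729.71 Pa
Step 4: Convert to kPa: dP = 17.73 kPa


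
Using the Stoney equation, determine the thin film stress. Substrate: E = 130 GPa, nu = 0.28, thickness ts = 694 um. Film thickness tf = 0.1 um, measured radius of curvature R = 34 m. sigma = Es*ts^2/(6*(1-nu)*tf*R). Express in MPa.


Step 1: Compute numerator: Es * ts^2 = 130 * 694^2 = 62612680 (GPa*um^2)
Step 2: Compute denominator (R in um): 6*(1-nu)*tf*R = 6*0.72*0.1*34e6 = 14688000.0 (um^2)
Step 3: sigma (GPa) = 62612680 / 14688000.0 = 4.262846e+00 GPa
Step 4: Convert to MPa (x1000): sigma = 4262.8 MPa


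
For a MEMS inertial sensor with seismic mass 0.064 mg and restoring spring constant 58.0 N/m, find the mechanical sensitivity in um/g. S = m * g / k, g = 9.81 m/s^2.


Step 1: Convert mass: m = 0.064 mg = 6.40e-08 kg
Step 2: S = m * g / k = 6.40e-08 * 9.81 / 58.0
Step 3: S = 1.08e-08 m/g
Step 4: Convert to um/g: S = 0.011 um/g


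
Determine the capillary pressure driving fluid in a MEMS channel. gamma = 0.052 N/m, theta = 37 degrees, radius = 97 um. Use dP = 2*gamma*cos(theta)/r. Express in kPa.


Step 1: cos(37 deg) = 0.7986
Step 2: Convert r to m: r = 97e-6 m
Step 3: dP = 2 * 0.052 * 0.7986 / 97e-6 = 856.2 Pa
Step 4: Convert Pa to kPa (divide by 1000).
dP = 0.86 kPa


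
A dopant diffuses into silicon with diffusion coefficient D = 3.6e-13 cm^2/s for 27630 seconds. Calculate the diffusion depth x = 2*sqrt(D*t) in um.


Step 1: Compute D*t = 3.6e-13 * 27630 = 9.9468e-09 cm^2
Step 2: sqrt(D*t) = 9.97336e-05 cm
Step 3: x = 2 * 9.97336e-05 cm = 1.994672e-04 cm
Step 4: Convert to um (1 cm = 1e4 um): x = 1.995 um


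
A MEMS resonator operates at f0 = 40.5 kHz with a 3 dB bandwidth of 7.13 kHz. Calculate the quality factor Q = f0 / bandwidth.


Step 1: Q = f0 / bandwidth
Step 2: Q = 40.5 / 7.13
Q = 5.7


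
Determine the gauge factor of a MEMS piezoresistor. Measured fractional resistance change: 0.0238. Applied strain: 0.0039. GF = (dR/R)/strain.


Step 1: Identify values.
dR/R = 0.0238, strain = 0.0039
Step 2: GF = (dR/R) / strain = 0.0238 / 0.0039
GF = 6.1


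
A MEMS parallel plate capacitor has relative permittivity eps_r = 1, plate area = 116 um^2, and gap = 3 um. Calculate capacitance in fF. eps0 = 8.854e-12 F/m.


Step 1: Convert area to m^2: A = 116e-12 m^2
Step 2: Convert gap to m: d = 3e-6 m
Step 3: C = eps0 * eps_r * A / d
C = 8.854e-12 * 1 * 116e-12 / 3e-6
Step 4: Convert to fF (multiply by 1e15).
C = 0.34 fF


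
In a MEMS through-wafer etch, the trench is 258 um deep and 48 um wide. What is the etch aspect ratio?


Step 1: AR = depth / width
Step 2: AR = 258 / 48
AR = 5.4


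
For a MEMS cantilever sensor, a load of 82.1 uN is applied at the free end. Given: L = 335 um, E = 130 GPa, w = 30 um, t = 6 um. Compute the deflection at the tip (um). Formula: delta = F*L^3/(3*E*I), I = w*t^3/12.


Step 1: Calculate the second moment of area.
I = w * t^3 / 12 = 30 * 6^3 / 12 = 540.0 um^4
Step 2: Convert E to consistent units (1 GPa = 1000 uN/um^2).
E = 130 GPa = 130000 uN/um^2
Step 3: Calculate tip deflection.
delta = F * L^3 / (3 * E * I)
delta = 82.1 * 335^3 / (3 * 130000 * 540.0)
delta = 14.6561 um


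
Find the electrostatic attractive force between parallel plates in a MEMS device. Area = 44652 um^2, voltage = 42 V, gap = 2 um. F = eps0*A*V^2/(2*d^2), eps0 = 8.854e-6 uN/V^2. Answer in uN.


Step 1: Identify parameters.
eps0 = 8.854e-6 uN/V^2, A = 44652 um^2, V = 42 V, d = 2 um
Step 2: Compute V^2 = 42^2 = 1764
Step 3: Compute d^2 = 2^2 = 4
Step 4: F = 0.5 * 8.854e-6 * 44652 * 1764 / 4
F = 87.174 uN


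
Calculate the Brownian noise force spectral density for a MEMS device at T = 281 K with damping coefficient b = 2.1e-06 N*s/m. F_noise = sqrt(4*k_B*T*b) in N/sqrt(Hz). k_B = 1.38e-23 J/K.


Step 1: Compute 4 * k_B * T * b
= 4 * 1.38e-23 * 281 * 2.1e-06
= 3.2574e-26 N^2/Hz
Step 2: F_noise = sqrt(3.2574e-26)
F_noise = 1.80e-13 N/sqrt(Hz)


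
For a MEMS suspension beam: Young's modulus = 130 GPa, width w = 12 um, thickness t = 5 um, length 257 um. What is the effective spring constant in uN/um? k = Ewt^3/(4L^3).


Step 1: Convert E to consistent units (1 GPa = 1000 uN/um^2).
E = 130 GPa = 130000 uN/um^2
Step 2: Compute t^3 = 5^3 = 125
Step 3: Compute L^3 = 257^3 = 16974593
Step 4: k = 130000 * 12 * 125 / (4 * 16974593)
k = 2.8719 uN/um


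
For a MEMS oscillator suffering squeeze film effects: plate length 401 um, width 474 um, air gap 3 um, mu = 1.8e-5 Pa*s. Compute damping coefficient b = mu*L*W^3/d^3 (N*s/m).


Step 1: Convert to SI.
L = 401e-6 m, W = 474e-6 m, d = 3e-6 m
Step 2: W^3 = (474e-6)^3 = 1.06e-10 m^3
Step 3: d^3 = (3e-6)^3 = 2.70e-17 m^3
Step 4: b = 1.8e-5 * 401e-6 * 1.06e-10 / 2.70e-17
b = 2.85e-02 N*s/m


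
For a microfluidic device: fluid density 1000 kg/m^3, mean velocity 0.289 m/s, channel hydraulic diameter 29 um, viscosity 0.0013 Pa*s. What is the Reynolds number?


Step 1: Convert Dh to meters: Dh = 29e-6 m
Step 2: Re = rho * v * Dh / mu
Re = 1000 * 0.289 * 29e-6 / 0.0013
Re = 6.447


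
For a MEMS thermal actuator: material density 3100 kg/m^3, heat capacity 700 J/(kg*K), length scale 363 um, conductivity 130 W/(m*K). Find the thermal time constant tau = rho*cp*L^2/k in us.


Step 1: Convert L to m: L = 363e-6 m
Step 2: L^2 = (363e-6)^2 = 1.31769e-07 m^2
Step 3: tau = 3100 * 700 * 1.31769e-07 / 130 = 2.19952869e-03 s
Step 4: Convert to microseconds (multiply by 1e6).
tau = 2199.529 us


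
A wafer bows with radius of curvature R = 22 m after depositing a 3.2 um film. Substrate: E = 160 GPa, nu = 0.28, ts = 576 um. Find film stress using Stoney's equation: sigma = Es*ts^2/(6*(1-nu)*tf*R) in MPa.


Step 1: Compute numerator: Es * ts^2 = 160 * 576^2 = 53084160 (GPa*um^2)
Step 2: Compute denominator (R in um): 6*(1-nu)*tf*R = 6*0.72*3.2*22e6 = 304128000.0 (um^2)
Step 3: sigma (GPa) = 53084160 / 304128000.0 = 1.74545e-01 GPa
Step 4: Convert to MPa (x1000): sigma = 174.5 MPa


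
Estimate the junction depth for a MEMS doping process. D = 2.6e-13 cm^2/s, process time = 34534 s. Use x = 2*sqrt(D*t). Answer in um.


Step 1: Compute D*t = 2.6e-13 * 34534 = 8.97884e-09 cm^2
Step 2: sqrt(D*t) = 9.47567e-05 cm
Step 3: x = 2 * 9.47567e-05 cm = 1.895134e-04 cm
Step 4: Convert to um (1 cm = 1e4 um): x = 1.895 um


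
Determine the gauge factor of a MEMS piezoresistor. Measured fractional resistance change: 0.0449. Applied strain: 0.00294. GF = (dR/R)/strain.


Step 1: Identify values.
dR/R = 0.0449, strain = 0.00294
Step 2: GF = (dR/R) / strain = 0.0449 / 0.00294
GF = 15.3


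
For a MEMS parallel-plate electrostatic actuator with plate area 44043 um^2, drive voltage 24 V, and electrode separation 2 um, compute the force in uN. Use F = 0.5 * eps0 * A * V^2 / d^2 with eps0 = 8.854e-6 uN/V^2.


Step 1: Identify parameters.
eps0 = 8.854e-6 uN/V^2, A = 44043 um^2, V = 24 V, d = 2 um
Step 2: Compute V^2 = 24^2 = 576
Step 3: Compute d^2 = 2^2 = 4
Step 4: F = 0.5 * 8.854e-6 * 44043 * 576 / 4
F = 28.077 uN


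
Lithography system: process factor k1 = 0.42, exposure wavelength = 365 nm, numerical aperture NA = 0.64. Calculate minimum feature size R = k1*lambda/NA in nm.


Step 1: Identify values: k1 = 0.42, lambda = 365 nm, NA = 0.64
Step 2: R = k1 * lambda / NA
R = 0.42 * 365 / 0.64
R = 239.5 nm


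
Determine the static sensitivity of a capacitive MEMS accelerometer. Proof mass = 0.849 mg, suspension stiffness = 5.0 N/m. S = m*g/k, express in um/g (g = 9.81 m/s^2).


Step 1: Convert mass: m = 0.849 mg = 8.49e-07 kg
Step 2: S = m * g / k = 8.49e-07 * 9.81 / 5.0
Step 3: S = 1.67e-06 m/g
Step 4: Convert to um/g: S = 1.666 um/g


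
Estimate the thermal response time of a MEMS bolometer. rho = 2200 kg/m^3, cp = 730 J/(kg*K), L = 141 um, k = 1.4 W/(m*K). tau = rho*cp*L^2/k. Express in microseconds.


Step 1: Convert L to m: L = 141e-6 m
Step 2: L^2 = (141e-6)^2 = 1.9881e-08 m^2
Step 3: tau = 2200 * 730 * 1.9881e-08 / 1.4 = 2.280634714e-02 s
Step 4: Convert to microseconds (multiply by 1e6).
tau = 22806.347 us


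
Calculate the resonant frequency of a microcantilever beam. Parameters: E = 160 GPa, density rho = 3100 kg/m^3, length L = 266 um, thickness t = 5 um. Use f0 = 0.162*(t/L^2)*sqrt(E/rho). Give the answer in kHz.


Step 1: Convert units to SI.
t_SI = 5e-6 m, L_SI = 266e-6 m
Step 2: Calculate sqrt(E/rho).
sqrt(160e9 / 3100) = 7184.21 m/s
Step 3: Compute f0.
f0 = 0.162 * 5e-6 / (266e-6)^2 * 7184.21 = 82243.3 Hz = 82.24 kHz


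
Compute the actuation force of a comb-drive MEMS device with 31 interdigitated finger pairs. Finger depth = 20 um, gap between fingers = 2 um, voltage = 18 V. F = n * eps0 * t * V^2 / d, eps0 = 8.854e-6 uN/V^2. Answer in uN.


Step 1: Parameters: n=31, eps0=8.854e-6 uN/V^2, t=20 um, V=18 V, d=2 um
Step 2: V^2 = 324
Step 3: F = 31 * 8.854e-6 * 20 * 324 / 2
F = 0.889 uN


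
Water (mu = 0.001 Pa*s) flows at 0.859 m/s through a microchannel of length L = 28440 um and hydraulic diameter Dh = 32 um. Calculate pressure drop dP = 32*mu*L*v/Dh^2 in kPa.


Step 1: Convert to SI: L = 28440e-6 m, Dh = 32e-6 m
Step 2: dP = 32 * 0.001 * 28440e-6 * 0.859 / (32e-6)^2
Step 3: dP = 763436.25 Pa
Step 4: Convert to kPa: dP = 763.44 kPa


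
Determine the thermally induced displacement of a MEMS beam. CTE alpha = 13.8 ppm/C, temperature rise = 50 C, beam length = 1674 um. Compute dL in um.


Step 1: Convert CTE: alpha = 13.8 ppm/C = 13.8e-6 /C
Step 2: dL = 13.8e-6 * 50 * 1674
dL = 1.1551 um


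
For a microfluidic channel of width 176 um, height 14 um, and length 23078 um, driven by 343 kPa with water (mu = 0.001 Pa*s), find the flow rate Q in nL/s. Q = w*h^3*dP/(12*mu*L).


Step 1: Convert all dimensions to SI (meters).
w = 176e-6 m, h = 14e-6 m, L = 23078e-6 m, dP = 343e3 Pa
Step 2: Q = w * h^3 * dP / (12 * mu * L)
Q = 176e-6 * (14e-6)^3 * 343e3 / (12 * 0.001 * 23078e-6) = 5.9815189e-10 m^3/s
Step 3: Convert Q from m^3/s to nL/s (1 m^3 = 1e12 nL, so multiply by 1e12).
Q = 598.152 nL/s


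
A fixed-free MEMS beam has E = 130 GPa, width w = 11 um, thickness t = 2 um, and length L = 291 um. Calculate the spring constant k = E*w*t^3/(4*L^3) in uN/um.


Step 1: Convert E to consistent units (1 GPa = 1000 uN/um^2).
E = 130 GPa = 130000 uN/um^2
Step 2: Compute t^3 = 2^3 = 8
Step 3: Compute L^3 = 291^3 = 24642171
Step 4: k = 130000 * 11 * 8 / (4 * 24642171)
k = 0.1161 uN/um


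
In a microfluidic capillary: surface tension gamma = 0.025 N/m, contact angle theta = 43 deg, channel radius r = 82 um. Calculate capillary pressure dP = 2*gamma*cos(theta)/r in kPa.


Step 1: cos(43 deg) = 0.7314
Step 2: Convert r to m: r = 82e-6 m
Step 3: dP = 2 * 0.025 * 0.7314 / 82e-6 = 446.0 Pa
Step 4: Convert Pa to kPa (divide by 1000).
dP = 0.45 kPa


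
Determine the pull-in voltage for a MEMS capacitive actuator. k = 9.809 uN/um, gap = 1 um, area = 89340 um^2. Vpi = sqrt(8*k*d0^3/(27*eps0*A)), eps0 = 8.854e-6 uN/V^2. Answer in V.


Step 1: Compute numerator: 8 * k * d0^3 = 8 * 9.809 * 1^3 = 78.472
Step 2: Compute denominator: 27 * eps0 * A = 27 * 8.854e-6 * 89340 = 21.357442
Step 3: Vpi = sqrt(78.472 / 21.357442)
Vpi = 1.92 V


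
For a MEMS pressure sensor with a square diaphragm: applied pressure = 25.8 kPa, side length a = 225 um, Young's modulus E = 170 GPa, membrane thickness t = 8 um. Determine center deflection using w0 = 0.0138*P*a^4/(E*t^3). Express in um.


Step 1: Convert pressure to compatible units (E is in GPa, so P in GPa).
P = 25.8 kPa = 25.8e-6 GPa
Step 2: Compute numerator: 0.0138 * P * a^4.
a^4 = 225^4 = 2562890625
numerator = 0.0138 * 25.8e-6 * 2562890625 = 9.1249e+02
Step 3: Compute denominator: E * t^3 = 170 * 8^3 = 87040
Step 4: w0 = numerator / denominator = 9.1249e+02 / 87040 = 0.0105 um


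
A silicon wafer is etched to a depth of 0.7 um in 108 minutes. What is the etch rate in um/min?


Step 1: Etch rate = depth / time
Step 2: rate = 0.7 / 108
rate = 0.006 um/min


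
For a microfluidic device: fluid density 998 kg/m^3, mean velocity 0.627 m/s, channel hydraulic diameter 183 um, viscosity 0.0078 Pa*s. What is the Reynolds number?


Step 1: Convert Dh to meters: Dh = 183e-6 m
Step 2: Re = rho * v * Dh / mu
Re = 998 * 0.627 * 183e-6 / 0.0078
Re = 14.681


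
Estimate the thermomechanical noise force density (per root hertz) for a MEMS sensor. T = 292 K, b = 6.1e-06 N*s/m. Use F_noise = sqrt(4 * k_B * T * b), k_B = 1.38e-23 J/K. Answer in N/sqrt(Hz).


Step 1: Compute 4 * k_B * T * b
= 4 * 1.38e-23 * 292 * 6.1e-06
= 9.8322e-26 N^2/Hz
Step 2: F_noise = sqrt(9.8322e-26)
F_noise = 3.14e-13 N/sqrt(Hz)


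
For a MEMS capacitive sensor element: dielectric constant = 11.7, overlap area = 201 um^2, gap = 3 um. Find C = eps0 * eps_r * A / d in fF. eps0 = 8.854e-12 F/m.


Step 1: Convert area to m^2: A = 201e-12 m^2
Step 2: Convert gap to m: d = 3e-6 m
Step 3: C = eps0 * eps_r * A / d
C = 8.854e-12 * 11.7 * 201e-12 / 3e-6
Step 4: Convert to fF (multiply by 1e15).
C = 6.94 fF


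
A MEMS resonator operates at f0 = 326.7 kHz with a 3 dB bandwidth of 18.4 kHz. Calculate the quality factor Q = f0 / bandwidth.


Step 1: Q = f0 / bandwidth
Step 2: Q = 326.7 / 18.4
Q = 17.8


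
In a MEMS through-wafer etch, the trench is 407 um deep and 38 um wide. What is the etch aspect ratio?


Step 1: AR = depth / width
Step 2: AR = 407 / 38
AR = 10.7


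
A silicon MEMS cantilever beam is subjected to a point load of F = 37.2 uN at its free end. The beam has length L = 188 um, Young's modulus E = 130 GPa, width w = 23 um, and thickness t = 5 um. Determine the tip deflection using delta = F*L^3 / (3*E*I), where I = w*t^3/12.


Step 1: Calculate the second moment of area.
I = w * t^3 / 12 = 23 * 5^3 / 12 = 239.5833 um^4
Step 2: Convert E to consistent units (1 GPa = 1000 uN/um^2).
E = 130 GPa = 130000 uN/um^2
Step 3: Calculate tip deflection.
delta = F * L^3 / (3 * E * I)
delta = 37.2 * 188^3 / (3 * 130000 * 239.5833)
delta = 2.6454 um


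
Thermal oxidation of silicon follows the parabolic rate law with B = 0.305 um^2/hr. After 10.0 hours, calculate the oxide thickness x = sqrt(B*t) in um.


Step 1: Compute B*t = 0.305 * 10.0 = 3.05
Step 2: x = sqrt(3.05)
x = 1.746 um


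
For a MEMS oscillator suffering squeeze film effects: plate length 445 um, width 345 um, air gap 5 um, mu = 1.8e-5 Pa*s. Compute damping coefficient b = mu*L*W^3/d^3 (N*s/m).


Step 1: Convert to SI.
L = 445e-6 m, W = 345e-6 m, d = 5e-6 m
Step 2: W^3 = (345e-6)^3 = 4.11e-11 m^3
Step 3: d^3 = (5e-6)^3 = 1.25e-16 m^3
Step 4: b = 1.8e-5 * 445e-6 * 4.11e-11 / 1.25e-16
b = 2.63e-03 N*s/m


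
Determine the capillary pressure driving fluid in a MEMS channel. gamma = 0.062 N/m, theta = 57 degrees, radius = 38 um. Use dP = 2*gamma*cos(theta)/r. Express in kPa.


Step 1: cos(57 deg) = 0.5446
Step 2: Convert r to m: r = 38e-6 m
Step 3: dP = 2 * 0.062 * 0.5446 / 38e-6 = 1777.1 Pa
Step 4: Convert Pa to kPa (divide by 1000).
dP = 1.78 kPa


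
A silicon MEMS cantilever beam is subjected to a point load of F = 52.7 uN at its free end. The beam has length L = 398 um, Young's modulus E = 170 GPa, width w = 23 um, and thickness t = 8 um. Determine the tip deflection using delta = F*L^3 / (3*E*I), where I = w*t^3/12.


Step 1: Calculate the second moment of area.
I = w * t^3 / 12 = 23 * 8^3 / 12 = 981.3333 um^4
Step 2: Convert E to consistent units (1 GPa = 1000 uN/um^2).
E = 170 GPa = 170000 uN/um^2
Step 3: Calculate tip deflection.
delta = F * L^3 / (3 * E * I)
delta = 52.7 * 398^3 / (3 * 170000 * 981.3333)
delta = 6.6385 um


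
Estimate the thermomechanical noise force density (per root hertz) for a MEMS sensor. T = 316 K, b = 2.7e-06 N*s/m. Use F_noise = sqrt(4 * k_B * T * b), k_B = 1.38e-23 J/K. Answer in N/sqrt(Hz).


Step 1: Compute 4 * k_B * T * b
= 4 * 1.38e-23 * 316 * 2.7e-06
= 4.7097e-26 N^2/Hz
Step 2: F_noise = sqrt(4.7097e-26)
F_noise = 2.17e-13 N/sqrt(Hz)


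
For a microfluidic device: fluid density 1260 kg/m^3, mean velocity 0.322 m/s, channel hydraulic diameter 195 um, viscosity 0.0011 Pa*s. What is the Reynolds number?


Step 1: Convert Dh to meters: Dh = 195e-6 m
Step 2: Re = rho * v * Dh / mu
Re = 1260 * 0.322 * 195e-6 / 0.0011
Re = 71.923


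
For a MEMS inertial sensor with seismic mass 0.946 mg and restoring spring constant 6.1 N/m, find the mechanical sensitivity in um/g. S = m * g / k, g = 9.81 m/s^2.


Step 1: Convert mass: m = 0.946 mg = 9.46e-07 kg
Step 2: S = m * g / k = 9.46e-07 * 9.81 / 6.1
Step 3: S = 1.52e-06 m/g
Step 4: Convert to um/g: S = 1.521 um/g


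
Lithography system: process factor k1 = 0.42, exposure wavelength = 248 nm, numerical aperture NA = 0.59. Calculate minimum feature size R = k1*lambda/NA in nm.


Step 1: Identify values: k1 = 0.42, lambda = 248 nm, NA = 0.59
Step 2: R = k1 * lambda / NA
R = 0.42 * 248 / 0.59
R = 176.5 nm


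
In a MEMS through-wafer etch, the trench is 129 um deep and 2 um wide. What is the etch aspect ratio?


Step 1: AR = depth / width
Step 2: AR = 129 / 2
AR = 64.5


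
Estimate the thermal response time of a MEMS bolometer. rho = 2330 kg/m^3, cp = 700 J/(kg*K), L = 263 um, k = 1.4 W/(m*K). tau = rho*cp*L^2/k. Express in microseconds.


Step 1: Convert L to m: L = 263e-6 m
Step 2: L^2 = (263e-6)^2 = 6.9169e-08 m^2
Step 3: tau = 2330 * 700 * 6.9169e-08 / 1.4 = 8.0581885e-02 s
Step 4: Convert to microseconds (multiply by 1e6).
tau = 80581.885 us


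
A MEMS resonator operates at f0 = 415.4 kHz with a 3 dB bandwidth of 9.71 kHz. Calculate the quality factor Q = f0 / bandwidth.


Step 1: Q = f0 / bandwidth
Step 2: Q = 415.4 / 9.71
Q = 42.8


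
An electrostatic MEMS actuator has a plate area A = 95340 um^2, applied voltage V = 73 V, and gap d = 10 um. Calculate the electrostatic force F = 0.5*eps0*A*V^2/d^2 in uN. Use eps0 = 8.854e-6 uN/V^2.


Step 1: Identify parameters.
eps0 = 8.854e-6 uN/V^2, A = 95340 um^2, V = 73 V, d = 10 um
Step 2: Compute V^2 = 73^2 = 5329
Step 3: Compute d^2 = 10^2 = 100
Step 4: F = 0.5 * 8.854e-6 * 95340 * 5329 / 100
F = 22.492 uN


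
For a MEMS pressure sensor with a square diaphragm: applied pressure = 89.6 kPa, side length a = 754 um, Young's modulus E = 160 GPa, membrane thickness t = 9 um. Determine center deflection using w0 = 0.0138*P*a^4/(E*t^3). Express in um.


Step 1: Convert pressure to compatible units (E is in GPa, so P in GPa).
P = 89.6 kPa = 89.6e-6 GPa
Step 2: Compute numerator: 0.0138 * P * a^4.
a^4 = 754^4 = 323210442256
numerator = 0.0138 * 89.6e-6 * 323210442256 = 3.996432e+05
Step 3: Compute denominator: E * t^3 = 160 * 9^3 = 116640
Step 4: w0 = numerator / denominator = 3.996432e+05 / 116640 = 3.4263 um


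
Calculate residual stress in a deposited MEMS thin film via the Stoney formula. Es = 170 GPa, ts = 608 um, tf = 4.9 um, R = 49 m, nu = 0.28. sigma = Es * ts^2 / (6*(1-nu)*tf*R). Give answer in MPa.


Step 1: Compute numerator: Es * ts^2 = 170 * 608^2 = 62842880 (GPa*um^2)
Step 2: Compute denominator (R in um): 6*(1-nu)*tf*R = 6*0.72*4.9*49e6 = 1037232000.0 (um^2)
Step 3: sigma (GPa) = 62842880 / 1037232000.0 = 6.0587e-02 GPa
Step 4: Convert to MPa (x1000): sigma = 60.6 MPa


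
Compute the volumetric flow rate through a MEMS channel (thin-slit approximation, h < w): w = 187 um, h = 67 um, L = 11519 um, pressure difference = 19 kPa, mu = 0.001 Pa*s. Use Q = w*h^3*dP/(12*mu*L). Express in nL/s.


Step 1: Convert all dimensions to SI (meters).
w = 187e-6 m, h = 67e-6 m, L = 11519e-6 m, dP = 19e3 Pa
Step 2: Q = w * h^3 * dP / (12 * mu * L)
Q = 187e-6 * (67e-6)^3 * 19e3 / (12 * 0.001 * 11519e-6) = 7.73078493e-09 m^3/s
Step 3: Convert Q from m^3/s to nL/s (1 m^3 = 1e12 nL, so multiply by 1e12).
Q = 7730.785 nL/s


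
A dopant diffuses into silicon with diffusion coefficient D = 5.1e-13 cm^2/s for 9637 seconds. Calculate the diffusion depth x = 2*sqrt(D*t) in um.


Step 1: Compute D*t = 5.1e-13 * 9637 = 4.91487e-09 cm^2
Step 2: sqrt(D*t) = 7.01061e-05 cm
Step 3: x = 2 * 7.01061e-05 cm = 1.402122e-04 cm
Step 4: Convert to um (1 cm = 1e4 um): x = 1.402 um


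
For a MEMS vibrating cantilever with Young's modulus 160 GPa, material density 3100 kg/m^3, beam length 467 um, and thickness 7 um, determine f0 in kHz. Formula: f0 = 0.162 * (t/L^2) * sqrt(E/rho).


Step 1: Convert units to SI.
t_SI = 7e-6 m, L_SI = 467e-6 m
Step 2: Calculate sqrt(E/rho).
sqrt(160e9 / 3100) = 7184.21 m/s
Step 3: Compute f0.
f0 = 0.162 * 7e-6 / (467e-6)^2 * 7184.21 = 37355.8 Hz = 37.36 kHz


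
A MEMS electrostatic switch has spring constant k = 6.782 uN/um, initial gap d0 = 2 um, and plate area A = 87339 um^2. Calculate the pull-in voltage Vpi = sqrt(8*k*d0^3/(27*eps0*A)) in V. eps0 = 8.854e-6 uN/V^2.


Step 1: Compute numerator: 8 * k * d0^3 = 8 * 6.782 * 2^3 = 434.048
Step 2: Compute denominator: 27 * eps0 * A = 27 * 8.854e-6 * 87339 = 20.879087
Step 3: Vpi = sqrt(434.048 / 20.879087)
Vpi = 4.56 V


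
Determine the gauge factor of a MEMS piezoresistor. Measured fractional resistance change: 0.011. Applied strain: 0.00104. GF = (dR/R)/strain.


Step 1: Identify values.
dR/R = 0.011, strain = 0.00104
Step 2: GF = (dR/R) / strain = 0.011 / 0.00104
GF = 10.6


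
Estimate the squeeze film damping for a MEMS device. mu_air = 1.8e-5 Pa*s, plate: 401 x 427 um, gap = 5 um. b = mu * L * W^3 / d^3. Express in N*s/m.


Step 1: Convert to SI.
L = 401e-6 m, W = 427e-6 m, d = 5e-6 m
Step 2: W^3 = (427e-6)^3 = 7.79e-11 m^3
Step 3: d^3 = (5e-6)^3 = 1.25e-16 m^3
Step 4: b = 1.8e-5 * 401e-6 * 7.79e-11 / 1.25e-16
b = 4.50e-03 N*s/m


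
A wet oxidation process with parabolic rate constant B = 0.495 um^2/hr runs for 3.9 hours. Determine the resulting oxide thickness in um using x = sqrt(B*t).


Step 1: Compute B*t = 0.495 * 3.9 = 1.9305
Step 2: x = sqrt(1.9305)
x = 1.389 um


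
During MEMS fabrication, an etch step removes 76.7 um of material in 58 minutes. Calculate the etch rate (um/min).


Step 1: Etch rate = depth / time
Step 2: rate = 76.7 / 58
rate = 1.322 um/min


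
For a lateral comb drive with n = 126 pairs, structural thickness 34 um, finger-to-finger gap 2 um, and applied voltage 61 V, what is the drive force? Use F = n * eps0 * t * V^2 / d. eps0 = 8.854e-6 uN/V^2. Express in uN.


Step 1: Parameters: n=126, eps0=8.854e-6 uN/V^2, t=34 um, V=61 V, d=2 um
Step 2: V^2 = 3721
Step 3: F = 126 * 8.854e-6 * 34 * 3721 / 2
F = 70.57 uN


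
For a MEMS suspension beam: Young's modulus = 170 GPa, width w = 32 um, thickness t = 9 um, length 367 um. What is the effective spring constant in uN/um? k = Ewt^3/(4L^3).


Step 1: Convert E to consistent units (1 GPa = 1000 uN/um^2).
E = 170 GPa = 170000 uN/um^2
Step 2: Compute t^3 = 9^3 = 729
Step 3: Compute L^3 = 367^3 = 49430863
Step 4: k = 170000 * 32 * 729 / (4 * 49430863)
k = 20.0571 uN/um


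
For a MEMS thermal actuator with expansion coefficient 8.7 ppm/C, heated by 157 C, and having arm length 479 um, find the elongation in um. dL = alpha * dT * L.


Step 1: Convert CTE: alpha = 8.7 ppm/C = 8.7e-6 /C
Step 2: dL = 8.7e-6 * 157 * 479
dL = 0.6543 um


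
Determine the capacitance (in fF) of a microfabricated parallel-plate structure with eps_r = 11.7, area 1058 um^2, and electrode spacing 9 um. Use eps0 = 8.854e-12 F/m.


Step 1: Convert area to m^2: A = 1058e-12 m^2
Step 2: Convert gap to m: d = 9e-6 m
Step 3: C = eps0 * eps_r * A / d
C = 8.854e-12 * 11.7 * 1058e-12 / 9e-6
Step 4: Convert to fF (multiply by 1e15).
C = 12.18 fF


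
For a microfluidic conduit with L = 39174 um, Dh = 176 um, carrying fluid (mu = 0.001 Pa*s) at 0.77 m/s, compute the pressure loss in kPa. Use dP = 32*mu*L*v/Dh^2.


Step 1: Convert to SI: L = 39174e-6 m, Dh = 176e-6 m
Step 2: dP = 32 * 0.001 * 39174e-6 * 0.77 / (176e-6)^2
Step 3: dP = 31161.14 Pa
Step 4: Convert to kPa: dP = 31.16 kPa


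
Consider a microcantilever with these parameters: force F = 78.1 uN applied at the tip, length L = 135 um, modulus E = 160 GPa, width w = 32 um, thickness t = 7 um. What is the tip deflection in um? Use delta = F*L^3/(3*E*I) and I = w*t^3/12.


Step 1: Calculate the second moment of area.
I = w * t^3 / 12 = 32 * 7^3 / 12 = 914.6667 um^4
Step 2: Convert E to consistent units (1 GPa = 1000 uN/um^2).
E = 160 GPa = 160000 uN/um^2
Step 3: Calculate tip deflection.
delta = F * L^3 / (3 * E * I)
delta = 78.1 * 135^3 / (3 * 160000 * 914.6667)
delta = 0.4377 um


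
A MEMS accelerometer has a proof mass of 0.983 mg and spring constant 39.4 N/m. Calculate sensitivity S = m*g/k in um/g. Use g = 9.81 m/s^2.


Step 1: Convert mass: m = 0.983 mg = 9.83e-07 kg
Step 2: S = m * g / k = 9.83e-07 * 9.81 / 39.4
Step 3: S = 2.45e-07 m/g
Step 4: Convert to um/g: S = 0.245 um/g


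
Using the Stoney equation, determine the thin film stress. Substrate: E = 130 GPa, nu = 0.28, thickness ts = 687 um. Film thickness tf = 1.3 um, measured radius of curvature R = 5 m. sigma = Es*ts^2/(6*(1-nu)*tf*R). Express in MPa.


Step 1: Compute numerator: Es * ts^2 = 130 * 687^2 = 61355970 (GPa*um^2)
Step 2: Compute denominator (R in um): 6*(1-nu)*tf*R = 6*0.72*1.3*5e6 = 28080000.0 (um^2)
Step 3: sigma (GPa) = 61355970 / 28080000.0 = 2.185042e+00 GPa
Step 4: Convert to MPa (x1000): sigma = 2185.0 MPa


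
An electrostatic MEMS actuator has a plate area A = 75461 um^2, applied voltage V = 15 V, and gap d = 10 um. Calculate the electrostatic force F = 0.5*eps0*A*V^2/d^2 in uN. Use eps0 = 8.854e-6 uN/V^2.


Step 1: Identify parameters.
eps0 = 8.854e-6 uN/V^2, A = 75461 um^2, V = 15 V, d = 10 um
Step 2: Compute V^2 = 15^2 = 225
Step 3: Compute d^2 = 10^2 = 100
Step 4: F = 0.5 * 8.854e-6 * 75461 * 225 / 100
F = 0.752 uN


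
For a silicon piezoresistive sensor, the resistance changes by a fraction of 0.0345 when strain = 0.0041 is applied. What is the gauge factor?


Step 1: Identify values.
dR/R = 0.0345, strain = 0.0041
Step 2: GF = (dR/R) / strain = 0.0345 / 0.0041
GF = 8.4


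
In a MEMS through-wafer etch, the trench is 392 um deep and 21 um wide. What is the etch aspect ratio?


Step 1: AR = depth / width
Step 2: AR = 392 / 21
AR = 18.7


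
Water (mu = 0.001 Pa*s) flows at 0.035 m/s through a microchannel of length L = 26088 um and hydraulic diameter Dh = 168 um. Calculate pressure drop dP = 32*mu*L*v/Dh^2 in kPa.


Step 1: Convert to SI: L = 26088e-6 m, Dh = 168e-6 m
Step 2: dP = 32 * 0.001 * 26088e-6 * 0.035 / (168e-6)^2
Step 3: dP = 1035.24 Pa
Step 4: Convert to kPa: dP = 1.04 kPa


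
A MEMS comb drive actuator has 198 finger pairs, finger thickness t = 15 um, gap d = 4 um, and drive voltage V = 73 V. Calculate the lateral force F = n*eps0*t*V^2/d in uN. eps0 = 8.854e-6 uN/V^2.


Step 1: Parameters: n=198, eps0=8.854e-6 uN/V^2, t=15 um, V=73 V, d=4 um
Step 2: V^2 = 5329
Step 3: F = 198 * 8.854e-6 * 15 * 5329 / 4
F = 35.033 uN


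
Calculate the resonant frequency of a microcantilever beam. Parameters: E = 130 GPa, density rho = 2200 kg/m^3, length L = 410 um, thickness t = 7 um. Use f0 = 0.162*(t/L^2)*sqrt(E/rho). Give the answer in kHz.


Step 1: Convert units to SI.
t_SI = 7e-6 m, L_SI = 410e-6 m
Step 2: Calculate sqrt(E/rho).
sqrt(130e9 / 2200) = 7687.06 m/s
Step 3: Compute f0.
f0 = 0.162 * 7e-6 / (410e-6)^2 * 7687.06 = 51856.8 Hz = 51.86 kHz


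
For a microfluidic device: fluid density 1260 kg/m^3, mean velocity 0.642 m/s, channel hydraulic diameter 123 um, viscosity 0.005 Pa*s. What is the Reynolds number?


Step 1: Convert Dh to meters: Dh = 123e-6 m
Step 2: Re = rho * v * Dh / mu
Re = 1260 * 0.642 * 123e-6 / 0.005
Re = 19.899


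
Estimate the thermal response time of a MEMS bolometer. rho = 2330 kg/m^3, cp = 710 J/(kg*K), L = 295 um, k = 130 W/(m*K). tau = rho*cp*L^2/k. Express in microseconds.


Step 1: Convert L to m: L = 295e-6 m
Step 2: L^2 = (295e-6)^2 = 8.7025e-08 m^2
Step 3: tau = 2330 * 710 * 8.7025e-08 / 130 = 1.1074266e-03 s
Step 4: Convert to microseconds (multiply by 1e6).
tau = 1107.427 us


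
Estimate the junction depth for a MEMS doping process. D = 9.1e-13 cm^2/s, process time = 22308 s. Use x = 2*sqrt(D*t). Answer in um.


Step 1: Compute D*t = 9.1e-13 * 22308 = 2.030028e-08 cm^2
Step 2: sqrt(D*t) = 1.4248e-04 cm
Step 3: x = 2 * 1.4248e-04 cm = 2.8496e-04 cm
Step 4: Convert to um (1 cm = 1e4 um): x = 2.85 um


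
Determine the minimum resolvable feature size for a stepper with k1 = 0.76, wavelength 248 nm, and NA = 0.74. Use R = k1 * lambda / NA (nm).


Step 1: Identify values: k1 = 0.76, lambda = 248 nm, NA = 0.74
Step 2: R = k1 * lambda / NA
R = 0.76 * 248 / 0.74
R = 254.7 nm


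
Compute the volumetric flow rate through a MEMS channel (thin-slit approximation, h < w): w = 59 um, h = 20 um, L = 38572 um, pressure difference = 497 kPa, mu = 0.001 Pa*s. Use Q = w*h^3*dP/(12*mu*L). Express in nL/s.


Step 1: Convert all dimensions to SI (meters).
w = 59e-6 m, h = 20e-6 m, L = 38572e-6 m, dP = 497e3 Pa
Step 2: Q = w * h^3 * dP / (12 * mu * L)
Q = 59e-6 * (20e-6)^3 * 497e3 / (12 * 0.001 * 38572e-6) = 5.068098e-10 m^3/s
Step 3: Convert Q from m^3/s to nL/s (1 m^3 = 1e12 nL, so multiply by 1e12).
Q = 506.81 nL/s
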